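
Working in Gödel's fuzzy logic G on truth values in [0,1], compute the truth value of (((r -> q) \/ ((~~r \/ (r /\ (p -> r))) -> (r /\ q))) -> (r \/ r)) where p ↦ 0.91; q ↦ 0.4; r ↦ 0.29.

(r -> q): 0.29 ≤ 0.4, so result = 1
~r: Gödel ¬ of 0.29 = 0 (operand ≠ 0)
~~r: Gödel ¬ of 0 = 1 (operand is 0)
(p -> r): 0.91 > 0.29, so result = 0.29
(r /\ (p -> r)) = min(0.29, 0.29) = 0.29
(~~r \/ (r /\ (p -> r))) = max(1, 0.29) = 1
(r /\ q) = min(0.29, 0.4) = 0.29
((~~r \/ (r /\ (p -> r))) -> (r /\ q)): 1 > 0.29, so result = 0.29
((r -> q) \/ ((~~r \/ (r /\ (p -> r))) -> (r /\ q))) = max(1, 0.29) = 1
(r \/ r) = max(0.29, 0.29) = 0.29
(((r -> q) \/ ((~~r \/ (r /\ (p -> r))) -> (r /\ q))) -> (r \/ r)): 1 > 0.29, so result = 0.29

0.29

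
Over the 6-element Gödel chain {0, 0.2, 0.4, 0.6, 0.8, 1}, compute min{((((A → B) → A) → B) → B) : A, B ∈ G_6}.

The minimum is attained at A = 0, B = 0:
  (A → B): 0 ≤ 0, so result = 1
  ((A → B) → A): 1 > 0, so result = 0
  (((A → B) → A) → B): 0 ≤ 0, so result = 1
  ((((A → B) → A) → B) → B): 1 > 0, so result = 0
Checking all 36 assignments confirms none give a value below 0.00.

0.00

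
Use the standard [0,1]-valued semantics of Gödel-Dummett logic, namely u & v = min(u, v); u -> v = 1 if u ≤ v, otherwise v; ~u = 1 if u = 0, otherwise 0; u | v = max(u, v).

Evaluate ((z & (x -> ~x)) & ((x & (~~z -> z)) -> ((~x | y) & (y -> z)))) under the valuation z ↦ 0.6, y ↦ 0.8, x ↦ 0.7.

0.00

~x: Gödel ¬ of 0.7 = 0 (operand ≠ 0)
(x -> ~x): 0.7 > 0, so result = 0
(z & (x -> ~x)) = min(0.6, 0) = 0
~z: Gödel ¬ of 0.6 = 0 (operand ≠ 0)
~~z: Gödel ¬ of 0 = 1 (operand is 0)
(~~z -> z): 1 > 0.6, so result = 0.6
(x & (~~z -> z)) = min(0.7, 0.6) = 0.6
~x: Gödel ¬ of 0.7 = 0 (operand ≠ 0)
(~x | y) = max(0, 0.8) = 0.8
(y -> z): 0.8 > 0.6, so result = 0.6
((~x | y) & (y -> z)) = min(0.8, 0.6) = 0.6
((x & (~~z -> z)) -> ((~x | y) & (y -> z))): 0.6 ≤ 0.6, so result = 1
((z & (x -> ~x)) & ((x & (~~z -> z)) -> ((~x | y) & (y -> z)))) = min(0, 1) = 0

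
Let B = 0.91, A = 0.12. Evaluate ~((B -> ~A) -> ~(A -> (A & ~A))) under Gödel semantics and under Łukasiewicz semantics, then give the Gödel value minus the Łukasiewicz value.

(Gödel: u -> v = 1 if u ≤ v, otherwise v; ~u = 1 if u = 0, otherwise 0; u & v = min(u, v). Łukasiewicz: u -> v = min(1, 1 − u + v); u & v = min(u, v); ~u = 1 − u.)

Gödel evaluation:
  ~A: Gödel ¬ of 0.12 = 0 (operand ≠ 0)
  (B -> ~A): 0.91 > 0, so result = 0
  ~A: Gödel ¬ of 0.12 = 0 (operand ≠ 0)
  (A & ~A) = min(0.12, 0) = 0
  (A -> (A & ~A)): 0.12 > 0, so result = 0
  ~(A -> (A & ~A)): Gödel ¬ of 0 = 1 (operand is 0)
  ((B -> ~A) -> ~(A -> (A & ~A))): 0 ≤ 1, so result = 1
  ~((B -> ~A) -> ~(A -> (A & ~A))): Gödel ¬ of 1 = 0 (operand ≠ 0)
  Gödel value = 0
Łukasiewicz evaluation:
  ~A: Łukasiewicz ¬ gives 1 − 0.12 = 0.88
  (B -> ~A): min(1, 1 − 0.91 + 0.88) = 0.97
  ~A: Łukasiewicz ¬ gives 1 − 0.12 = 0.88
  (A & ~A) = min(0.12, 0.88) = 0.12
  (A -> (A & ~A)): min(1, 1 − 0.12 + 0.12) = 1
  ~(A -> (A & ~A)): Łukasiewicz ¬ gives 1 − 1 = 0
  ((B -> ~A) -> ~(A -> (A & ~A))): min(1, 1 − 0.97 + 0) = 0.03
  ~((B -> ~A) -> ~(A -> (A & ~A))): Łukasiewicz ¬ gives 1 − 0.03 = 0.97
  Łukasiewicz value = 0.97
Difference: 0 − 0.97 = -0.97

-0.97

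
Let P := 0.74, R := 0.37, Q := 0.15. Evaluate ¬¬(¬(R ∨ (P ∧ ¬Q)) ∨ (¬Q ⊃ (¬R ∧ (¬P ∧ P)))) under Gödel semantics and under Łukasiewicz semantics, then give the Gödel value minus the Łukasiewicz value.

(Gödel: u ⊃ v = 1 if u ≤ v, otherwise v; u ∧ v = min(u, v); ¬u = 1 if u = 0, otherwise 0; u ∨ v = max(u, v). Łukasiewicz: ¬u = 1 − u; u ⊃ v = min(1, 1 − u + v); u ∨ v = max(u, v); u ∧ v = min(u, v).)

0.59

Gödel evaluation:
  ¬Q: Gödel ¬ of 0.15 = 0 (operand ≠ 0)
  (P ∧ ¬Q) = min(0.74, 0) = 0
  (R ∨ (P ∧ ¬Q)) = max(0.37, 0) = 0.37
  ¬(R ∨ (P ∧ ¬Q)): Gödel ¬ of 0.37 = 0 (operand ≠ 0)
  ¬Q: Gödel ¬ of 0.15 = 0 (operand ≠ 0)
  ¬R: Gödel ¬ of 0.37 = 0 (operand ≠ 0)
  ¬P: Gödel ¬ of 0.74 = 0 (operand ≠ 0)
  (¬P ∧ P) = min(0, 0.74) = 0
  (¬R ∧ (¬P ∧ P)) = min(0, 0) = 0
  (¬Q ⊃ (¬R ∧ (¬P ∧ P))): 0 ≤ 0, so result = 1
  (¬(R ∨ (P ∧ ¬Q)) ∨ (¬Q ⊃ (¬R ∧ (¬P ∧ P)))) = max(0, 1) = 1
  ¬(¬(R ∨ (P ∧ ¬Q)) ∨ (¬Q ⊃ (¬R ∧ (¬P ∧ P)))): Gödel ¬ of 1 = 0 (operand ≠ 0)
  ¬¬(¬(R ∨ (P ∧ ¬Q)) ∨ (¬Q ⊃ (¬R ∧ (¬P ∧ P)))): Gödel ¬ of 0 = 1 (operand is 0)
  Gödel value = 1
Łukasiewicz evaluation:
  ¬Q: Łukasiewicz ¬ gives 1 − 0.15 = 0.85
  (P ∧ ¬Q) = min(0.74, 0.85) = 0.74
  (R ∨ (P ∧ ¬Q)) = max(0.37, 0.74) = 0.74
  ¬(R ∨ (P ∧ ¬Q)): Łukasiewicz ¬ gives 1 − 0.74 = 0.26
  ¬Q: Łukasiewicz ¬ gives 1 − 0.15 = 0.85
  ¬R: Łukasiewicz ¬ gives 1 − 0.37 = 0.63
  ¬P: Łukasiewicz ¬ gives 1 − 0.74 = 0.26
  (¬P ∧ P) = min(0.26, 0.74) = 0.26
  (¬R ∧ (¬P ∧ P)) = min(0.63, 0.26) = 0.26
  (¬Q ⊃ (¬R ∧ (¬P ∧ P))): min(1, 1 − 0.85 + 0.26) = 0.41
  (¬(R ∨ (P ∧ ¬Q)) ∨ (¬Q ⊃ (¬R ∧ (¬P ∧ P)))) = max(0.26, 0.41) = 0.41
  ¬(¬(R ∨ (P ∧ ¬Q)) ∨ (¬Q ⊃ (¬R ∧ (¬P ∧ P)))): Łukasiewicz ¬ gives 1 − 0.41 = 0.59
  ¬¬(¬(R ∨ (P ∧ ¬Q)) ∨ (¬Q ⊃ (¬R ∧ (¬P ∧ P)))): Łukasiewicz ¬ gives 1 − 0.59 = 0.41
  Łukasiewicz value = 0.41
Difference: 1 − 0.41 = 0.59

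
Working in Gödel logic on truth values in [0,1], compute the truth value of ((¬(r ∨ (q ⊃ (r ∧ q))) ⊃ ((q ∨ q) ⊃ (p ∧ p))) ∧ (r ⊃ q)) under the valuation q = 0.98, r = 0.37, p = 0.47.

(r ∧ q) = min(0.37, 0.98) = 0.37
(q ⊃ (r ∧ q)): 0.98 > 0.37, so result = 0.37
(r ∨ (q ⊃ (r ∧ q))) = max(0.37, 0.37) = 0.37
¬(r ∨ (q ⊃ (r ∧ q))): Gödel ¬ of 0.37 = 0 (operand ≠ 0)
(q ∨ q) = max(0.98, 0.98) = 0.98
(p ∧ p) = min(0.47, 0.47) = 0.47
((q ∨ q) ⊃ (p ∧ p)): 0.98 > 0.47, so result = 0.47
(¬(r ∨ (q ⊃ (r ∧ q))) ⊃ ((q ∨ q) ⊃ (p ∧ p))): 0 ≤ 0.47, so result = 1
(r ⊃ q): 0.37 ≤ 0.98, so result = 1
((¬(r ∨ (q ⊃ (r ∧ q))) ⊃ ((q ∨ q) ⊃ (p ∧ p))) ∧ (r ⊃ q)) = min(1, 1) = 1

1.00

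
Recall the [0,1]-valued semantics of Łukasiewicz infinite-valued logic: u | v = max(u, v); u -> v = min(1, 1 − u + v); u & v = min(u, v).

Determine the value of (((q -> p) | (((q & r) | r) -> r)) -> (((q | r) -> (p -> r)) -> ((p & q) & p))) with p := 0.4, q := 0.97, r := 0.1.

(q -> p): min(1, 1 − 0.97 + 0.4) = 0.43
(q & r) = min(0.97, 0.1) = 0.1
((q & r) | r) = max(0.1, 0.1) = 0.1
(((q & r) | r) -> r): min(1, 1 − 0.1 + 0.1) = 1
((q -> p) | (((q & r) | r) -> r)) = max(0.43, 1) = 1
(q | r) = max(0.97, 0.1) = 0.97
(p -> r): min(1, 1 − 0.4 + 0.1) = 0.7
((q | r) -> (p -> r)): min(1, 1 − 0.97 + 0.7) = 0.73
(p & q) = min(0.4, 0.97) = 0.4
((p & q) & p) = min(0.4, 0.4) = 0.4
(((q | r) -> (p -> r)) -> ((p & q) & p)): min(1, 1 − 0.73 + 0.4) = 0.67
(((q -> p) | (((q & r) | r) -> r)) -> (((q | r) -> (p -> r)) -> ((p & q) & p))): min(1, 1 − 1 + 0.67) = 0.67

0.67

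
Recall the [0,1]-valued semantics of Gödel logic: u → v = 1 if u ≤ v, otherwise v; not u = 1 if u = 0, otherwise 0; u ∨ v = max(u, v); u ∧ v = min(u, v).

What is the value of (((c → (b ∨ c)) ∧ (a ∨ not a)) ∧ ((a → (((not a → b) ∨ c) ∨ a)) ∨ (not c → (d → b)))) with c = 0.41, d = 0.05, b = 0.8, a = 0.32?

0.32

(b ∨ c) = max(0.8, 0.41) = 0.8
(c → (b ∨ c)): 0.41 ≤ 0.8, so result = 1
not a: Gödel ¬ of 0.32 = 0 (operand ≠ 0)
(a ∨ not a) = max(0.32, 0) = 0.32
((c → (b ∨ c)) ∧ (a ∨ not a)) = min(1, 0.32) = 0.32
not a: Gödel ¬ of 0.32 = 0 (operand ≠ 0)
(not a → b): 0 ≤ 0.8, so result = 1
((not a → b) ∨ c) = max(1, 0.41) = 1
(((not a → b) ∨ c) ∨ a) = max(1, 0.32) = 1
(a → (((not a → b) ∨ c) ∨ a)): 0.32 ≤ 1, so result = 1
not c: Gödel ¬ of 0.41 = 0 (operand ≠ 0)
(d → b): 0.05 ≤ 0.8, so result = 1
(not c → (d → b)): 0 ≤ 1, so result = 1
((a → (((not a → b) ∨ c) ∨ a)) ∨ (not c → (d → b))) = max(1, 1) = 1
(((c → (b ∨ c)) ∧ (a ∨ not a)) ∧ ((a → (((not a → b) ∨ c) ∨ a)) ∨ (not c → (d → b)))) = min(0.32, 1) = 0.32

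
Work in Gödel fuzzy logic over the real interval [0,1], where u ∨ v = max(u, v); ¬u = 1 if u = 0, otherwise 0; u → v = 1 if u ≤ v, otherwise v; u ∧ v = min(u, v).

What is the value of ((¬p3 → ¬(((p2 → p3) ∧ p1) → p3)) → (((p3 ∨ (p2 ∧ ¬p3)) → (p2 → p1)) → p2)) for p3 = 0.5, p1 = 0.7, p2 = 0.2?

¬p3: Gödel ¬ of 0.5 = 0 (operand ≠ 0)
(p2 → p3): 0.2 ≤ 0.5, so result = 1
((p2 → p3) ∧ p1) = min(1, 0.7) = 0.7
(((p2 → p3) ∧ p1) → p3): 0.7 > 0.5, so result = 0.5
¬(((p2 → p3) ∧ p1) → p3): Gödel ¬ of 0.5 = 0 (operand ≠ 0)
(¬p3 → ¬(((p2 → p3) ∧ p1) → p3)): 0 ≤ 0, so result = 1
¬p3: Gödel ¬ of 0.5 = 0 (operand ≠ 0)
(p2 ∧ ¬p3) = min(0.2, 0) = 0
(p3 ∨ (p2 ∧ ¬p3)) = max(0.5, 0) = 0.5
(p2 → p1): 0.2 ≤ 0.7, so result = 1
((p3 ∨ (p2 ∧ ¬p3)) → (p2 → p1)): 0.5 ≤ 1, so result = 1
(((p3 ∨ (p2 ∧ ¬p3)) → (p2 → p1)) → p2): 1 > 0.2, so result = 0.2
((¬p3 → ¬(((p2 → p3) ∧ p1) → p3)) → (((p3 ∨ (p2 ∧ ¬p3)) → (p2 → p1)) → p2)): 1 > 0.2, so result = 0.2

0.20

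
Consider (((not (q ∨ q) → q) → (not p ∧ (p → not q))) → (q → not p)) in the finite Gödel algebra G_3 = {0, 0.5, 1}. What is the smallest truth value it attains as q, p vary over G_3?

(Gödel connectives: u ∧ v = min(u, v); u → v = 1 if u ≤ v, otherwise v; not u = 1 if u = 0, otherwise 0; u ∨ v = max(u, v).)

Every assignment gives 1. For instance at q = 0, p = 0:
  (q ∨ q) = max(0, 0) = 0
  not (q ∨ q): Gödel ¬ of 0 = 1 (operand is 0)
  (not (q ∨ q) → q): 1 > 0, so result = 0
  not p: Gödel ¬ of 0 = 1 (operand is 0)
  not q: Gödel ¬ of 0 = 1 (operand is 0)
  (p → not q): 0 ≤ 1, so result = 1
  (not p ∧ (p → not q)) = min(1, 1) = 1
  ((not (q ∨ q) → q) → (not p ∧ (p → not q))): 0 ≤ 1, so result = 1
  not p: Gödel ¬ of 0 = 1 (operand is 0)
  (q → not p): 0 ≤ 1, so result = 1
  (((not (q ∨ q) → q) → (not p ∧ (p → not q))) → (q → not p)): 1 ≤ 1, so result = 1
All 9 assignments give value 1 — the formula is a G_3-tautology.

1.00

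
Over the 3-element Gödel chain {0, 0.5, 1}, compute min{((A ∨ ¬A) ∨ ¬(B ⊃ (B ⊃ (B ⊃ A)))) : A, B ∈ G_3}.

The minimum is attained at A = 0.5, B = 0:
  ¬A: Gödel ¬ of 0.5 = 0 (operand ≠ 0)
  (A ∨ ¬A) = max(0.5, 0) = 0.5
  (B ⊃ A): 0 ≤ 0.5, so result = 1
  (B ⊃ (B ⊃ A)): 0 ≤ 1, so result = 1
  (B ⊃ (B ⊃ (B ⊃ A))): 0 ≤ 1, so result = 1
  ¬(B ⊃ (B ⊃ (B ⊃ A))): Gödel ¬ of 1 = 0 (operand ≠ 0)
  ((A ∨ ¬A) ∨ ¬(B ⊃ (B ⊃ (B ⊃ A)))) = max(0.5, 0) = 0.5
Checking all 9 assignments confirms none give a value below 0.50.

0.50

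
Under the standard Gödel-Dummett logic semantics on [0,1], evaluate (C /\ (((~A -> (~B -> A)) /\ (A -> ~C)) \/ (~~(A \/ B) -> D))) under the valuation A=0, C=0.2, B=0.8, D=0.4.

~A: Gödel ¬ of 0 = 1 (operand is 0)
~B: Gödel ¬ of 0.8 = 0 (operand ≠ 0)
(~B -> A): 0 ≤ 0, so result = 1
(~A -> (~B -> A)): 1 ≤ 1, so result = 1
~C: Gödel ¬ of 0.2 = 0 (operand ≠ 0)
(A -> ~C): 0 ≤ 0, so result = 1
((~A -> (~B -> A)) /\ (A -> ~C)) = min(1, 1) = 1
(A \/ B) = max(0, 0.8) = 0.8
~(A \/ B): Gödel ¬ of 0.8 = 0 (operand ≠ 0)
~~(A \/ B): Gödel ¬ of 0 = 1 (operand is 0)
(~~(A \/ B) -> D): 1 > 0.4, so result = 0.4
(((~A -> (~B -> A)) /\ (A -> ~C)) \/ (~~(A \/ B) -> D)) = max(1, 0.4) = 1
(C /\ (((~A -> (~B -> A)) /\ (A -> ~C)) \/ (~~(A \/ B) -> D))) = min(0.2, 1) = 0.2

0.20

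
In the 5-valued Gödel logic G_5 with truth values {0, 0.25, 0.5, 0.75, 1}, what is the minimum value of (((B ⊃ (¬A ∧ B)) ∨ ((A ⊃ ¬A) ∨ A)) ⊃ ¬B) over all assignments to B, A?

0.00

The minimum is attained at B = 0.25, A = 0:
  ¬A: Gödel ¬ of 0 = 1 (operand is 0)
  (¬A ∧ B) = min(1, 0.25) = 0.25
  (B ⊃ (¬A ∧ B)): 0.25 ≤ 0.25, so result = 1
  ¬A: Gödel ¬ of 0 = 1 (operand is 0)
  (A ⊃ ¬A): 0 ≤ 1, so result = 1
  ((A ⊃ ¬A) ∨ A) = max(1, 0) = 1
  ((B ⊃ (¬A ∧ B)) ∨ ((A ⊃ ¬A) ∨ A)) = max(1, 1) = 1
  ¬B: Gödel ¬ of 0.25 = 0 (operand ≠ 0)
  (((B ⊃ (¬A ∧ B)) ∨ ((A ⊃ ¬A) ∨ A)) ⊃ ¬B): 1 > 0, so result = 0
Checking all 25 assignments confirms none give a value below 0.00.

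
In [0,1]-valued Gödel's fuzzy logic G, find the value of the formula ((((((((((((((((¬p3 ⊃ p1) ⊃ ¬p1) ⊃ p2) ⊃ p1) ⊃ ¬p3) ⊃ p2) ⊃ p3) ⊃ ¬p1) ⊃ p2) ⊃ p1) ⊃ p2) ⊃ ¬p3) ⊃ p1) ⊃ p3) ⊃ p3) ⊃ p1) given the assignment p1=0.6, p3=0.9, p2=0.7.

¬p3: Gödel ¬ of 0.9 = 0 (operand ≠ 0)
(¬p3 ⊃ p1): 0 ≤ 0.6, so result = 1
¬p1: Gödel ¬ of 0.6 = 0 (operand ≠ 0)
((¬p3 ⊃ p1) ⊃ ¬p1): 1 > 0, so result = 0
(((¬p3 ⊃ p1) ⊃ ¬p1) ⊃ p2): 0 ≤ 0.7, so result = 1
((((¬p3 ⊃ p1) ⊃ ¬p1) ⊃ p2) ⊃ p1): 1 > 0.6, so result = 0.6
¬p3: Gödel ¬ of 0.9 = 0 (operand ≠ 0)
(((((¬p3 ⊃ p1) ⊃ ¬p1) ⊃ p2) ⊃ p1) ⊃ ¬p3): 0.6 > 0, so result = 0
((((((¬p3 ⊃ p1) ⊃ ¬p1) ⊃ p2) ⊃ p1) ⊃ ¬p3) ⊃ p2): 0 ≤ 0.7, so result = 1
(((((((¬p3 ⊃ p1) ⊃ ¬p1) ⊃ p2) ⊃ p1) ⊃ ¬p3) ⊃ p2) ⊃ p3): 1 > 0.9, so result = 0.9
¬p1: Gödel ¬ of 0.6 = 0 (operand ≠ 0)
((((((((¬p3 ⊃ p1) ⊃ ¬p1) ⊃ p2) ⊃ p1) ⊃ ¬p3) ⊃ p2) ⊃ p3) ⊃ ¬p1): 0.9 > 0, so result = 0
(((((((((¬p3 ⊃ p1) ⊃ ¬p1) ⊃ p2) ⊃ p1) ⊃ ¬p3) ⊃ p2) ⊃ p3) ⊃ ¬p1) ⊃ p2): 0 ≤ 0.7, so result = 1
((((((((((¬p3 ⊃ p1) ⊃ ¬p1) ⊃ p2) ⊃ p1) ⊃ ¬p3) ⊃ p2) ⊃ p3) ⊃ ¬p1) ⊃ p2) ⊃ p1): 1 > 0.6, so result = 0.6
(((((((((((¬p3 ⊃ p1) ⊃ ¬p1) ⊃ p2) ⊃ p1) ⊃ ¬p3) ⊃ p2) ⊃ p3) ⊃ ¬p1) ⊃ p2) ⊃ p1) ⊃ p2): 0.6 ≤ 0.7, so result = 1
¬p3: Gödel ¬ of 0.9 = 0 (operand ≠ 0)
((((((((((((¬p3 ⊃ p1) ⊃ ¬p1) ⊃ p2) ⊃ p1) ⊃ ¬p3) ⊃ p2) ⊃ p3) ⊃ ¬p1) ⊃ p2) ⊃ p1) ⊃ p2) ⊃ ¬p3): 1 > 0, so result = 0
(((((((((((((¬p3 ⊃ p1) ⊃ ¬p1) ⊃ p2) ⊃ p1) ⊃ ¬p3) ⊃ p2) ⊃ p3) ⊃ ¬p1) ⊃ p2) ⊃ p1) ⊃ p2) ⊃ ¬p3) ⊃ p1): 0 ≤ 0.6, so result = 1
((((((((((((((¬p3 ⊃ p1) ⊃ ¬p1) ⊃ p2) ⊃ p1) ⊃ ¬p3) ⊃ p2) ⊃ p3) ⊃ ¬p1) ⊃ p2) ⊃ p1) ⊃ p2) ⊃ ¬p3) ⊃ p1) ⊃ p3): 1 > 0.9, so result = 0.9
(((((((((((((((¬p3 ⊃ p1) ⊃ ¬p1) ⊃ p2) ⊃ p1) ⊃ ¬p3) ⊃ p2) ⊃ p3) ⊃ ¬p1) ⊃ p2) ⊃ p1) ⊃ p2) ⊃ ¬p3) ⊃ p1) ⊃ p3) ⊃ p3): 0.9 ≤ 0.9, so result = 1
((((((((((((((((¬p3 ⊃ p1) ⊃ ¬p1) ⊃ p2) ⊃ p1) ⊃ ¬p3) ⊃ p2) ⊃ p3) ⊃ ¬p1) ⊃ p2) ⊃ p1) ⊃ p2) ⊃ ¬p3) ⊃ p1) ⊃ p3) ⊃ p3) ⊃ p1): 1 > 0.6, so result = 0.6

0.60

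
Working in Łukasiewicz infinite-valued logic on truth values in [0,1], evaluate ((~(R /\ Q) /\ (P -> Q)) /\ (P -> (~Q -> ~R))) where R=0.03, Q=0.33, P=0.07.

0.97

(R /\ Q) = min(0.03, 0.33) = 0.03
~(R /\ Q): Łukasiewicz ¬ gives 1 − 0.03 = 0.97
(P -> Q): min(1, 1 − 0.07 + 0.33) = 1
(~(R /\ Q) /\ (P -> Q)) = min(0.97, 1) = 0.97
~Q: Łukasiewicz ¬ gives 1 − 0.33 = 0.67
~R: Łukasiewicz ¬ gives 1 − 0.03 = 0.97
(~Q -> ~R): min(1, 1 − 0.67 + 0.97) = 1
(P -> (~Q -> ~R)): min(1, 1 − 0.07 + 1) = 1
((~(R /\ Q) /\ (P -> Q)) /\ (P -> (~Q -> ~R))) = min(0.97, 1) = 0.97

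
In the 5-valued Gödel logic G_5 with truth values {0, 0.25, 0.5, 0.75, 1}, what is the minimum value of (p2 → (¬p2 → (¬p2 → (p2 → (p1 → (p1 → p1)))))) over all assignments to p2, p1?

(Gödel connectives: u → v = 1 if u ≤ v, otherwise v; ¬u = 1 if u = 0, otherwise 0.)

1.00

Every assignment gives 1. For instance at p2 = 0, p1 = 0:
  ¬p2: Gödel ¬ of 0 = 1 (operand is 0)
  ¬p2: Gödel ¬ of 0 = 1 (operand is 0)
  (p1 → p1): 0 ≤ 0, so result = 1
  (p1 → (p1 → p1)): 0 ≤ 1, so result = 1
  (p2 → (p1 → (p1 → p1))): 0 ≤ 1, so result = 1
  (¬p2 → (p2 → (p1 → (p1 → p1)))): 1 ≤ 1, so result = 1
  (¬p2 → (¬p2 → (p2 → (p1 → (p1 → p1))))): 1 ≤ 1, so result = 1
  (p2 → (¬p2 → (¬p2 → (p2 → (p1 → (p1 → p1)))))): 0 ≤ 1, so result = 1
All 25 assignments give value 1 — the formula is a G_5-tautology.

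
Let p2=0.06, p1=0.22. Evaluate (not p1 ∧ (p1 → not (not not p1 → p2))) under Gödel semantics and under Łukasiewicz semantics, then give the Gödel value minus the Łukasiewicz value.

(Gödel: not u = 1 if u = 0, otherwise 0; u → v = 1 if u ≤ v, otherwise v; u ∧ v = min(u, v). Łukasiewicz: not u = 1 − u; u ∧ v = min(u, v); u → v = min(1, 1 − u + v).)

Gödel evaluation:
  not p1: Gödel ¬ of 0.22 = 0 (operand ≠ 0)
  not p1: Gödel ¬ of 0.22 = 0 (operand ≠ 0)
  not not p1: Gödel ¬ of 0 = 1 (operand is 0)
  (not not p1 → p2): 1 > 0.06, so result = 0.06
  not (not not p1 → p2): Gödel ¬ of 0.06 = 0 (operand ≠ 0)
  (p1 → not (not not p1 → p2)): 0.22 > 0, so result = 0
  (not p1 ∧ (p1 → not (not not p1 → p2))) = min(0, 0) = 0
  Gödel value = 0
Łukasiewicz evaluation:
  not p1: Łukasiewicz ¬ gives 1 − 0.22 = 0.78
  not p1: Łukasiewicz ¬ gives 1 − 0.22 = 0.78
  not not p1: Łukasiewicz ¬ gives 1 − 0.78 = 0.22
  (not not p1 → p2): min(1, 1 − 0.22 + 0.06) = 0.84
  not (not not p1 → p2): Łukasiewicz ¬ gives 1 − 0.84 = 0.16
  (p1 → not (not not p1 → p2)): min(1, 1 − 0.22 + 0.16) = 0.94
  (not p1 ∧ (p1 → not (not not p1 → p2))) = min(0.78, 0.94) = 0.78
  Łukasiewicz value = 0.78
Difference: 0 − 0.78 = -0.78

-0.78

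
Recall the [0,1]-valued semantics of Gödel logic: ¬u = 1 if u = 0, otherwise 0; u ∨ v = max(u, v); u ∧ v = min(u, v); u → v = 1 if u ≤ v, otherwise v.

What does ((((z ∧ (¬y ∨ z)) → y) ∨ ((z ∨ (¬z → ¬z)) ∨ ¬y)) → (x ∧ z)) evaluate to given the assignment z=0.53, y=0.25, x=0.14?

¬y: Gödel ¬ of 0.25 = 0 (operand ≠ 0)
(¬y ∨ z) = max(0, 0.53) = 0.53
(z ∧ (¬y ∨ z)) = min(0.53, 0.53) = 0.53
((z ∧ (¬y ∨ z)) → y): 0.53 > 0.25, so result = 0.25
¬z: Gödel ¬ of 0.53 = 0 (operand ≠ 0)
¬z: Gödel ¬ of 0.53 = 0 (operand ≠ 0)
(¬z → ¬z): 0 ≤ 0, so result = 1
(z ∨ (¬z → ¬z)) = max(0.53, 1) = 1
¬y: Gödel ¬ of 0.25 = 0 (operand ≠ 0)
((z ∨ (¬z → ¬z)) ∨ ¬y) = max(1, 0) = 1
(((z ∧ (¬y ∨ z)) → y) ∨ ((z ∨ (¬z → ¬z)) ∨ ¬y)) = max(0.25, 1) = 1
(x ∧ z) = min(0.14, 0.53) = 0.14
((((z ∧ (¬y ∨ z)) → y) ∨ ((z ∨ (¬z → ¬z)) ∨ ¬y)) → (x ∧ z)): 1 > 0.14, so result = 0.14

0.14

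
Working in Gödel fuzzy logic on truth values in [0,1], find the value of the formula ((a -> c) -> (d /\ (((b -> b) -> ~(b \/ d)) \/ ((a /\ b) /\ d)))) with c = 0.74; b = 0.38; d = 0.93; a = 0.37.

0.37

(a -> c): 0.37 ≤ 0.74, so result = 1
(b -> b): 0.38 ≤ 0.38, so result = 1
(b \/ d) = max(0.38, 0.93) = 0.93
~(b \/ d): Gödel ¬ of 0.93 = 0 (operand ≠ 0)
((b -> b) -> ~(b \/ d)): 1 > 0, so result = 0
(a /\ b) = min(0.37, 0.38) = 0.37
((a /\ b) /\ d) = min(0.37, 0.93) = 0.37
(((b -> b) -> ~(b \/ d)) \/ ((a /\ b) /\ d)) = max(0, 0.37) = 0.37
(d /\ (((b -> b) -> ~(b \/ d)) \/ ((a /\ b) /\ d))) = min(0.93, 0.37) = 0.37
((a -> c) -> (d /\ (((b -> b) -> ~(b \/ d)) \/ ((a /\ b) /\ d)))): 1 > 0.37, so result = 0.37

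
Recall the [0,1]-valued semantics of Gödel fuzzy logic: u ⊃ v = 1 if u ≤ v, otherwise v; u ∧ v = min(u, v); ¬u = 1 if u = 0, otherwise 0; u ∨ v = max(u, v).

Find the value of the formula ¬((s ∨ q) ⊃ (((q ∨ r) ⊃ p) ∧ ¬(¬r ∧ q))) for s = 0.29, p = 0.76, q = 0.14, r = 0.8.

(s ∨ q) = max(0.29, 0.14) = 0.29
(q ∨ r) = max(0.14, 0.8) = 0.8
((q ∨ r) ⊃ p): 0.8 > 0.76, so result = 0.76
¬r: Gödel ¬ of 0.8 = 0 (operand ≠ 0)
(¬r ∧ q) = min(0, 0.14) = 0
¬(¬r ∧ q): Gödel ¬ of 0 = 1 (operand is 0)
(((q ∨ r) ⊃ p) ∧ ¬(¬r ∧ q)) = min(0.76, 1) = 0.76
((s ∨ q) ⊃ (((q ∨ r) ⊃ p) ∧ ¬(¬r ∧ q))): 0.29 ≤ 0.76, so result = 1
¬((s ∨ q) ⊃ (((q ∨ r) ⊃ p) ∧ ¬(¬r ∧ q))): Gödel ¬ of 1 = 0 (operand ≠ 0)

0.00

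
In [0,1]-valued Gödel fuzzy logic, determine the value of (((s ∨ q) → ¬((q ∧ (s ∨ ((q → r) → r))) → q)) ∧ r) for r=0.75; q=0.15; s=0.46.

0.00

(s ∨ q) = max(0.46, 0.15) = 0.46
(q → r): 0.15 ≤ 0.75, so result = 1
((q → r) → r): 1 > 0.75, so result = 0.75
(s ∨ ((q → r) → r)) = max(0.46, 0.75) = 0.75
(q ∧ (s ∨ ((q → r) → r))) = min(0.15, 0.75) = 0.15
((q ∧ (s ∨ ((q → r) → r))) → q): 0.15 ≤ 0.15, so result = 1
¬((q ∧ (s ∨ ((q → r) → r))) → q): Gödel ¬ of 1 = 0 (operand ≠ 0)
((s ∨ q) → ¬((q ∧ (s ∨ ((q → r) → r))) → q)): 0.46 > 0, so result = 0
(((s ∨ q) → ¬((q ∧ (s ∨ ((q → r) → r))) → q)) ∧ r) = min(0, 0.75) = 0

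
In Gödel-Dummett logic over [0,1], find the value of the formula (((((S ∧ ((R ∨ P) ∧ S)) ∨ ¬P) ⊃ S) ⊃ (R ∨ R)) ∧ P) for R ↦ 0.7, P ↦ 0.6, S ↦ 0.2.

(R ∨ P) = max(0.7, 0.6) = 0.7
((R ∨ P) ∧ S) = min(0.7, 0.2) = 0.2
(S ∧ ((R ∨ P) ∧ S)) = min(0.2, 0.2) = 0.2
¬P: Gödel ¬ of 0.6 = 0 (operand ≠ 0)
((S ∧ ((R ∨ P) ∧ S)) ∨ ¬P) = max(0.2, 0) = 0.2
(((S ∧ ((R ∨ P) ∧ S)) ∨ ¬P) ⊃ S): 0.2 ≤ 0.2, so result = 1
(R ∨ R) = max(0.7, 0.7) = 0.7
((((S ∧ ((R ∨ P) ∧ S)) ∨ ¬P) ⊃ S) ⊃ (R ∨ R)): 1 > 0.7, so result = 0.7
(((((S ∧ ((R ∨ P) ∧ S)) ∨ ¬P) ⊃ S) ⊃ (R ∨ R)) ∧ P) = min(0.7, 0.6) = 0.6

0.60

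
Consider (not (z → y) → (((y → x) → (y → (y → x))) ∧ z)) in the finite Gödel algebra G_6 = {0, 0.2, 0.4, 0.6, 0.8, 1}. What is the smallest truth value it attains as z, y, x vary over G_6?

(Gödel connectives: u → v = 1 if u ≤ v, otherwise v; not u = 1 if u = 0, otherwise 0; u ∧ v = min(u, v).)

The minimum is attained at z = 0.2, y = 0, x = 0:
  (z → y): 0.2 > 0, so result = 0
  not (z → y): Gödel ¬ of 0 = 1 (operand is 0)
  (y → x): 0 ≤ 0, so result = 1
  (y → x): 0 ≤ 0, so result = 1
  (y → (y → x)): 0 ≤ 1, so result = 1
  ((y → x) → (y → (y → x))): 1 ≤ 1, so result = 1
  (((y → x) → (y → (y → x))) ∧ z) = min(1, 0.2) = 0.2
  (not (z → y) → (((y → x) → (y → (y → x))) ∧ z)): 1 > 0.2, so result = 0.2
Checking all 216 assignments confirms none give a value below 0.20.

0.20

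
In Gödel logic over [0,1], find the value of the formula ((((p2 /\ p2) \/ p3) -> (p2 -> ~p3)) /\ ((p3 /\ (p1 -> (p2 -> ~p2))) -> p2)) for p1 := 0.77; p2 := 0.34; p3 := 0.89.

0.00

(p2 /\ p2) = min(0.34, 0.34) = 0.34
((p2 /\ p2) \/ p3) = max(0.34, 0.89) = 0.89
~p3: Gödel ¬ of 0.89 = 0 (operand ≠ 0)
(p2 -> ~p3): 0.34 > 0, so result = 0
(((p2 /\ p2) \/ p3) -> (p2 -> ~p3)): 0.89 > 0, so result = 0
~p2: Gödel ¬ of 0.34 = 0 (operand ≠ 0)
(p2 -> ~p2): 0.34 > 0, so result = 0
(p1 -> (p2 -> ~p2)): 0.77 > 0, so result = 0
(p3 /\ (p1 -> (p2 -> ~p2))) = min(0.89, 0) = 0
((p3 /\ (p1 -> (p2 -> ~p2))) -> p2): 0 ≤ 0.34, so result = 1
((((p2 /\ p2) \/ p3) -> (p2 -> ~p3)) /\ ((p3 /\ (p1 -> (p2 -> ~p2))) -> p2)) = min(0, 1) = 0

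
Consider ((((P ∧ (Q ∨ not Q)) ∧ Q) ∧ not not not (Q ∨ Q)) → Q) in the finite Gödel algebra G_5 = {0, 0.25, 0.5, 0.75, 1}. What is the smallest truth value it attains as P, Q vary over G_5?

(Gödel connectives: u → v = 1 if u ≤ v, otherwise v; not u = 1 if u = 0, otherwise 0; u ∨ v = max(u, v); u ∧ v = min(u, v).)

1.00

Every assignment gives 1. For instance at P = 0, Q = 0:
  not Q: Gödel ¬ of 0 = 1 (operand is 0)
  (Q ∨ not Q) = max(0, 1) = 1
  (P ∧ (Q ∨ not Q)) = min(0, 1) = 0
  ((P ∧ (Q ∨ not Q)) ∧ Q) = min(0, 0) = 0
  (Q ∨ Q) = max(0, 0) = 0
  not (Q ∨ Q): Gödel ¬ of 0 = 1 (operand is 0)
  not not (Q ∨ Q): Gödel ¬ of 1 = 0 (operand ≠ 0)
  not not not (Q ∨ Q): Gödel ¬ of 0 = 1 (operand is 0)
  (((P ∧ (Q ∨ not Q)) ∧ Q) ∧ not not not (Q ∨ Q)) = min(0, 1) = 0
  ((((P ∧ (Q ∨ not Q)) ∧ Q) ∧ not not not (Q ∨ Q)) → Q): 0 ≤ 0, so result = 1
All 25 assignments give value 1 — the formula is a G_5-tautology.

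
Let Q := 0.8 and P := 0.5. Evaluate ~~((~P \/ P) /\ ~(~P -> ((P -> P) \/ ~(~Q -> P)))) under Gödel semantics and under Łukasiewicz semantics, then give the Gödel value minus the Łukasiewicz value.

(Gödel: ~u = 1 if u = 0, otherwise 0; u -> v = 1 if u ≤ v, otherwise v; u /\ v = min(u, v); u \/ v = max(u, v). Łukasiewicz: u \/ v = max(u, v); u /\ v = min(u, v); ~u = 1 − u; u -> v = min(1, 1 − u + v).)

0.00

Gödel evaluation:
  ~P: Gödel ¬ of 0.5 = 0 (operand ≠ 0)
  (~P \/ P) = max(0, 0.5) = 0.5
  ~P: Gödel ¬ of 0.5 = 0 (operand ≠ 0)
  (P -> P): 0.5 ≤ 0.5, so result = 1
  ~Q: Gödel ¬ of 0.8 = 0 (operand ≠ 0)
  (~Q -> P): 0 ≤ 0.5, so result = 1
  ~(~Q -> P): Gödel ¬ of 1 = 0 (operand ≠ 0)
  ((P -> P) \/ ~(~Q -> P)) = max(1, 0) = 1
  (~P -> ((P -> P) \/ ~(~Q -> P))): 0 ≤ 1, so result = 1
  ~(~P -> ((P -> P) \/ ~(~Q -> P))): Gödel ¬ of 1 = 0 (operand ≠ 0)
  ((~P \/ P) /\ ~(~P -> ((P -> P) \/ ~(~Q -> P)))) = min(0.5, 0) = 0
  ~((~P \/ P) /\ ~(~P -> ((P -> P) \/ ~(~Q -> P)))): Gödel ¬ of 0 = 1 (operand is 0)
  ~~((~P \/ P) /\ ~(~P -> ((P -> P) \/ ~(~Q -> P)))): Gödel ¬ of 1 = 0 (operand ≠ 0)
  Gödel value = 0
Łukasiewicz evaluation:
  ~P: Łukasiewicz ¬ gives 1 − 0.5 = 0.5
  (~P \/ P) = max(0.5, 0.5) = 0.5
  ~P: Łukasiewicz ¬ gives 1 − 0.5 = 0.5
  (P -> P): min(1, 1 − 0.5 + 0.5) = 1
  ~Q: Łukasiewicz ¬ gives 1 − 0.8 = 0.2
  (~Q -> P): min(1, 1 − 0.2 + 0.5) = 1
  ~(~Q -> P): Łukasiewicz ¬ gives 1 − 1 = 0
  ((P -> P) \/ ~(~Q -> P)) = max(1, 0) = 1
  (~P -> ((P -> P) \/ ~(~Q -> P))): min(1, 1 − 0.5 + 1) = 1
  ~(~P -> ((P -> P) \/ ~(~Q -> P))): Łukasiewicz ¬ gives 1 − 1 = 0
  ((~P \/ P) /\ ~(~P -> ((P -> P) \/ ~(~Q -> P)))) = min(0.5, 0) = 0
  ~((~P \/ P) /\ ~(~P -> ((P -> P) \/ ~(~Q -> P)))): Łukasiewicz ¬ gives 1 − 0 = 1
  ~~((~P \/ P) /\ ~(~P -> ((P -> P) \/ ~(~Q -> P)))): Łukasiewicz ¬ gives 1 − 1 = 0
  Łukasiewicz value = 0
Difference: 0 − 0 = 0.00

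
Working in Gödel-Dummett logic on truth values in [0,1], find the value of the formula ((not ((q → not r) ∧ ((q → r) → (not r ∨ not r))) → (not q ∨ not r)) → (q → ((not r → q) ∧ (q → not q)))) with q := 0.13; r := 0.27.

1.00

not r: Gödel ¬ of 0.27 = 0 (operand ≠ 0)
(q → not r): 0.13 > 0, so result = 0
(q → r): 0.13 ≤ 0.27, so result = 1
not r: Gödel ¬ of 0.27 = 0 (operand ≠ 0)
not r: Gödel ¬ of 0.27 = 0 (operand ≠ 0)
(not r ∨ not r) = max(0, 0) = 0
((q → r) → (not r ∨ not r)): 1 > 0, so result = 0
((q → not r) ∧ ((q → r) → (not r ∨ not r))) = min(0, 0) = 0
not ((q → not r) ∧ ((q → r) → (not r ∨ not r))): Gödel ¬ of 0 = 1 (operand is 0)
not q: Gödel ¬ of 0.13 = 0 (operand ≠ 0)
not r: Gödel ¬ of 0.27 = 0 (operand ≠ 0)
(not q ∨ not r) = max(0, 0) = 0
(not ((q → not r) ∧ ((q → r) → (not r ∨ not r))) → (not q ∨ not r)): 1 > 0, so result = 0
not r: Gödel ¬ of 0.27 = 0 (operand ≠ 0)
(not r → q): 0 ≤ 0.13, so result = 1
not q: Gödel ¬ of 0.13 = 0 (operand ≠ 0)
(q → not q): 0.13 > 0, so result = 0
((not r → q) ∧ (q → not q)) = min(1, 0) = 0
(q → ((not r → q) ∧ (q → not q))): 0.13 > 0, so result = 0
((not ((q → not r) ∧ ((q → r) → (not r ∨ not r))) → (not q ∨ not r)) → (q → ((not r → q) ∧ (q → not q)))): 0 ≤ 0, so result = 1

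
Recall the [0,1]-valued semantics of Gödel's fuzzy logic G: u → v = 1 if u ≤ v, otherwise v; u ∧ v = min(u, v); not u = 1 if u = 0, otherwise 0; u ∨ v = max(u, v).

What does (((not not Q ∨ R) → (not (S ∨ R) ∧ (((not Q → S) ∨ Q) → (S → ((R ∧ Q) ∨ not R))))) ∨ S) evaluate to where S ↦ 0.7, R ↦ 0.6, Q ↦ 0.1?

not Q: Gödel ¬ of 0.1 = 0 (operand ≠ 0)
not not Q: Gödel ¬ of 0 = 1 (operand is 0)
(not not Q ∨ R) = max(1, 0.6) = 1
(S ∨ R) = max(0.7, 0.6) = 0.7
not (S ∨ R): Gödel ¬ of 0.7 = 0 (operand ≠ 0)
not Q: Gödel ¬ of 0.1 = 0 (operand ≠ 0)
(not Q → S): 0 ≤ 0.7, so result = 1
((not Q → S) ∨ Q) = max(1, 0.1) = 1
(R ∧ Q) = min(0.6, 0.1) = 0.1
not R: Gödel ¬ of 0.6 = 0 (operand ≠ 0)
((R ∧ Q) ∨ not R) = max(0.1, 0) = 0.1
(S → ((R ∧ Q) ∨ not R)): 0.7 > 0.1, so result = 0.1
(((not Q → S) ∨ Q) → (S → ((R ∧ Q) ∨ not R))): 1 > 0.1, so result = 0.1
(not (S ∨ R) ∧ (((not Q → S) ∨ Q) → (S → ((R ∧ Q) ∨ not R)))) = min(0, 0.1) = 0
((not not Q ∨ R) → (not (S ∨ R) ∧ (((not Q → S) ∨ Q) → (S → ((R ∧ Q) ∨ not R))))): 1 > 0, so result = 0
(((not not Q ∨ R) → (not (S ∨ R) ∧ (((not Q → S) ∨ Q) → (S → ((R ∧ Q) ∨ not R))))) ∨ S) = max(0, 0.7) = 0.7

0.70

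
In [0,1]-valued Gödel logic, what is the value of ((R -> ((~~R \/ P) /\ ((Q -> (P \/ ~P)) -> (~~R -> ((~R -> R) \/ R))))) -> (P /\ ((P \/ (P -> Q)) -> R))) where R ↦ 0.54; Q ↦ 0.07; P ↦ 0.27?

0.27

~R: Gödel ¬ of 0.54 = 0 (operand ≠ 0)
~~R: Gödel ¬ of 0 = 1 (operand is 0)
(~~R \/ P) = max(1, 0.27) = 1
~P: Gödel ¬ of 0.27 = 0 (operand ≠ 0)
(P \/ ~P) = max(0.27, 0) = 0.27
(Q -> (P \/ ~P)): 0.07 ≤ 0.27, so result = 1
~R: Gödel ¬ of 0.54 = 0 (operand ≠ 0)
~~R: Gödel ¬ of 0 = 1 (operand is 0)
~R: Gödel ¬ of 0.54 = 0 (operand ≠ 0)
(~R -> R): 0 ≤ 0.54, so result = 1
((~R -> R) \/ R) = max(1, 0.54) = 1
(~~R -> ((~R -> R) \/ R)): 1 ≤ 1, so result = 1
((Q -> (P \/ ~P)) -> (~~R -> ((~R -> R) \/ R))): 1 ≤ 1, so result = 1
((~~R \/ P) /\ ((Q -> (P \/ ~P)) -> (~~R -> ((~R -> R) \/ R)))) = min(1, 1) = 1
(R -> ((~~R \/ P) /\ ((Q -> (P \/ ~P)) -> (~~R -> ((~R -> R) \/ R))))): 0.54 ≤ 1, so result = 1
(P -> Q): 0.27 > 0.07, so result = 0.07
(P \/ (P -> Q)) = max(0.27, 0.07) = 0.27
((P \/ (P -> Q)) -> R): 0.27 ≤ 0.54, so result = 1
(P /\ ((P \/ (P -> Q)) -> R)) = min(0.27, 1) = 0.27
((R -> ((~~R \/ P) /\ ((Q -> (P \/ ~P)) -> (~~R -> ((~R -> R) \/ R))))) -> (P /\ ((P \/ (P -> Q)) -> R))): 1 > 0.27, so result = 0.27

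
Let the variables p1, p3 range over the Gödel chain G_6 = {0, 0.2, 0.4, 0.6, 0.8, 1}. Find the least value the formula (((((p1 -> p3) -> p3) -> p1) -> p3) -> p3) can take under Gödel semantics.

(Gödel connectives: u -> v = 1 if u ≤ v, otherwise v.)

0.20

The minimum is attained at p1 = 0, p3 = 0.2:
  (p1 -> p3): 0 ≤ 0.2, so result = 1
  ((p1 -> p3) -> p3): 1 > 0.2, so result = 0.2
  (((p1 -> p3) -> p3) -> p1): 0.2 > 0, so result = 0
  ((((p1 -> p3) -> p3) -> p1) -> p3): 0 ≤ 0.2, so result = 1
  (((((p1 -> p3) -> p3) -> p1) -> p3) -> p3): 1 > 0.2, so result = 0.2
Checking all 36 assignments confirms none give a value below 0.20.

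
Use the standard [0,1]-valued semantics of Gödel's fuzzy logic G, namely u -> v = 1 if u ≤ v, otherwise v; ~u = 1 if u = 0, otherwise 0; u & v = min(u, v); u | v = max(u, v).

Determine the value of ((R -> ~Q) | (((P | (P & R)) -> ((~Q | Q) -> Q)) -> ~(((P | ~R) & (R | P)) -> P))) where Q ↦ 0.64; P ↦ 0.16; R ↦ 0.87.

0.00

~Q: Gödel ¬ of 0.64 = 0 (operand ≠ 0)
(R -> ~Q): 0.87 > 0, so result = 0
(P & R) = min(0.16, 0.87) = 0.16
(P | (P & R)) = max(0.16, 0.16) = 0.16
~Q: Gödel ¬ of 0.64 = 0 (operand ≠ 0)
(~Q | Q) = max(0, 0.64) = 0.64
((~Q | Q) -> Q): 0.64 ≤ 0.64, so result = 1
((P | (P & R)) -> ((~Q | Q) -> Q)): 0.16 ≤ 1, so result = 1
~R: Gödel ¬ of 0.87 = 0 (operand ≠ 0)
(P | ~R) = max(0.16, 0) = 0.16
(R | P) = max(0.87, 0.16) = 0.87
((P | ~R) & (R | P)) = min(0.16, 0.87) = 0.16
(((P | ~R) & (R | P)) -> P): 0.16 ≤ 0.16, so result = 1
~(((P | ~R) & (R | P)) -> P): Gödel ¬ of 1 = 0 (operand ≠ 0)
(((P | (P & R)) -> ((~Q | Q) -> Q)) -> ~(((P | ~R) & (R | P)) -> P)): 1 > 0, so result = 0
((R -> ~Q) | (((P | (P & R)) -> ((~Q | Q) -> Q)) -> ~(((P | ~R) & (R | P)) -> P))) = max(0, 0) = 0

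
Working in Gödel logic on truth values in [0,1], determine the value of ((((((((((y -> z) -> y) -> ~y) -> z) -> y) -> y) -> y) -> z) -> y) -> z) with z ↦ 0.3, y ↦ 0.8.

(y -> z): 0.8 > 0.3, so result = 0.3
((y -> z) -> y): 0.3 ≤ 0.8, so result = 1
~y: Gödel ¬ of 0.8 = 0 (operand ≠ 0)
(((y -> z) -> y) -> ~y): 1 > 0, so result = 0
((((y -> z) -> y) -> ~y) -> z): 0 ≤ 0.3, so result = 1
(((((y -> z) -> y) -> ~y) -> z) -> y): 1 > 0.8, so result = 0.8
((((((y -> z) -> y) -> ~y) -> z) -> y) -> y): 0.8 ≤ 0.8, so result = 1
(((((((y -> z) -> y) -> ~y) -> z) -> y) -> y) -> y): 1 > 0.8, so result = 0.8
((((((((y -> z) -> y) -> ~y) -> z) -> y) -> y) -> y) -> z): 0.8 > 0.3, so result = 0.3
(((((((((y -> z) -> y) -> ~y) -> z) -> y) -> y) -> y) -> z) -> y): 0.3 ≤ 0.8, so result = 1
((((((((((y -> z) -> y) -> ~y) -> z) -> y) -> y) -> y) -> z) -> y) -> z): 1 > 0.3, so result = 0.3

0.30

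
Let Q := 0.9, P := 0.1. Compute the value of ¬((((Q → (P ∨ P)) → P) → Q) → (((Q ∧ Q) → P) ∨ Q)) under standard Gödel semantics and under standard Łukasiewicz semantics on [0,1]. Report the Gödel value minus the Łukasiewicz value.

-0.10

Gödel evaluation:
  (P ∨ P) = max(0.1, 0.1) = 0.1
  (Q → (P ∨ P)): 0.9 > 0.1, so result = 0.1
  ((Q → (P ∨ P)) → P): 0.1 ≤ 0.1, so result = 1
  (((Q → (P ∨ P)) → P) → Q): 1 > 0.9, so result = 0.9
  (Q ∧ Q) = min(0.9, 0.9) = 0.9
  ((Q ∧ Q) → P): 0.9 > 0.1, so result = 0.1
  (((Q ∧ Q) → P) ∨ Q) = max(0.1, 0.9) = 0.9
  ((((Q → (P ∨ P)) → P) → Q) → (((Q ∧ Q) → P) ∨ Q)): 0.9 ≤ 0.9, so result = 1
  ¬((((Q → (P ∨ P)) → P) → Q) → (((Q ∧ Q) → P) ∨ Q)): Gödel ¬ of 1 = 0 (operand ≠ 0)
  Gödel value = 0
Łukasiewicz evaluation:
  (P ∨ P) = max(0.1, 0.1) = 0.1
  (Q → (P ∨ P)): min(1, 1 − 0.9 + 0.1) = 0.2
  ((Q → (P ∨ P)) → P): min(1, 1 − 0.2 + 0.1) = 0.9
  (((Q → (P ∨ P)) → P) → Q): min(1, 1 − 0.9 + 0.9) = 1
  (Q ∧ Q) = min(0.9, 0.9) = 0.9
  ((Q ∧ Q) → P): min(1, 1 − 0.9 + 0.1) = 0.2
  (((Q ∧ Q) → P) ∨ Q) = max(0.2, 0.9) = 0.9
  ((((Q → (P ∨ P)) → P) → Q) → (((Q ∧ Q) → P) ∨ Q)): min(1, 1 − 1 + 0.9) = 0.9
  ¬((((Q → (P ∨ P)) → P) → Q) → (((Q ∧ Q) → P) ∨ Q)): Łukasiewicz ¬ gives 1 − 0.9 = 0.1
  Łukasiewicz value = 0.1
Difference: 0 − 0.1 = -0.10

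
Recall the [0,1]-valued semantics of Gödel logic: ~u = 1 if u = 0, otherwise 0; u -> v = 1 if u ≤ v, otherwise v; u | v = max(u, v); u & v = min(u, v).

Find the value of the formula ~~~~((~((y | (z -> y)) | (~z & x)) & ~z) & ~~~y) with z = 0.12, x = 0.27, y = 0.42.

0.00

(z -> y): 0.12 ≤ 0.42, so result = 1
(y | (z -> y)) = max(0.42, 1) = 1
~z: Gödel ¬ of 0.12 = 0 (operand ≠ 0)
(~z & x) = min(0, 0.27) = 0
((y | (z -> y)) | (~z & x)) = max(1, 0) = 1
~((y | (z -> y)) | (~z & x)): Gödel ¬ of 1 = 0 (operand ≠ 0)
~z: Gödel ¬ of 0.12 = 0 (operand ≠ 0)
(~((y | (z -> y)) | (~z & x)) & ~z) = min(0, 0) = 0
~y: Gödel ¬ of 0.42 = 0 (operand ≠ 0)
~~y: Gödel ¬ of 0 = 1 (operand is 0)
~~~y: Gödel ¬ of 1 = 0 (operand ≠ 0)
((~((y | (z -> y)) | (~z & x)) & ~z) & ~~~y) = min(0, 0) = 0
~((~((y | (z -> y)) | (~z & x)) & ~z) & ~~~y): Gödel ¬ of 0 = 1 (operand is 0)
~~((~((y | (z -> y)) | (~z & x)) & ~z) & ~~~y): Gödel ¬ of 1 = 0 (operand ≠ 0)
~~~((~((y | (z -> y)) | (~z & x)) & ~z) & ~~~y): Gödel ¬ of 0 = 1 (operand is 0)
~~~~((~((y | (z -> y)) | (~z & x)) & ~z) & ~~~y): Gödel ¬ of 1 = 0 (operand ≠ 0)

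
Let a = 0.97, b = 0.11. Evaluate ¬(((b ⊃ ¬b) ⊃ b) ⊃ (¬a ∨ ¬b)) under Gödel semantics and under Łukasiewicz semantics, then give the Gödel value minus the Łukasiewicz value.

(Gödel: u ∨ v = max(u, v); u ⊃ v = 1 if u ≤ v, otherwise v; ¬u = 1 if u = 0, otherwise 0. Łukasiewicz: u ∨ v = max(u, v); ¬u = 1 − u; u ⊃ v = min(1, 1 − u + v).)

Gödel evaluation:
  ¬b: Gödel ¬ of 0.11 = 0 (operand ≠ 0)
  (b ⊃ ¬b): 0.11 > 0, so result = 0
  ((b ⊃ ¬b) ⊃ b): 0 ≤ 0.11, so result = 1
  ¬a: Gödel ¬ of 0.97 = 0 (operand ≠ 0)
  ¬b: Gödel ¬ of 0.11 = 0 (operand ≠ 0)
  (¬a ∨ ¬b) = max(0, 0) = 0
  (((b ⊃ ¬b) ⊃ b) ⊃ (¬a ∨ ¬b)): 1 > 0, so result = 0
  ¬(((b ⊃ ¬b) ⊃ b) ⊃ (¬a ∨ ¬b)): Gödel ¬ of 0 = 1 (operand is 0)
  Gödel value = 1
Łukasiewicz evaluation:
  ¬b: Łukasiewicz ¬ gives 1 − 0.11 = 0.89
  (b ⊃ ¬b): min(1, 1 − 0.11 + 0.89) = 1
  ((b ⊃ ¬b) ⊃ b): min(1, 1 − 1 + 0.11) = 0.11
  ¬a: Łukasiewicz ¬ gives 1 − 0.97 = 0.03
  ¬b: Łukasiewicz ¬ gives 1 − 0.11 = 0.89
  (¬a ∨ ¬b) = max(0.03, 0.89) = 0.89
  (((b ⊃ ¬b) ⊃ b) ⊃ (¬a ∨ ¬b)): min(1, 1 − 0.11 + 0.89) = 1
  ¬(((b ⊃ ¬b) ⊃ b) ⊃ (¬a ∨ ¬b)): Łukasiewicz ¬ gives 1 − 1 = 0
  Łukasiewicz value = 0
Difference: 1 − 0 = 1.00

1.00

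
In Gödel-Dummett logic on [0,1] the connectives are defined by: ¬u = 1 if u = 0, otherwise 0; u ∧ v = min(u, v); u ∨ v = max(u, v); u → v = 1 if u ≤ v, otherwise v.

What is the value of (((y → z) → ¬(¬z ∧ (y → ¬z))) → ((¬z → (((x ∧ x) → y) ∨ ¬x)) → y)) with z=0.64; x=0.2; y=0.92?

(y → z): 0.92 > 0.64, so result = 0.64
¬z: Gödel ¬ of 0.64 = 0 (operand ≠ 0)
¬z: Gödel ¬ of 0.64 = 0 (operand ≠ 0)
(y → ¬z): 0.92 > 0, so result = 0
(¬z ∧ (y → ¬z)) = min(0, 0) = 0
¬(¬z ∧ (y → ¬z)): Gödel ¬ of 0 = 1 (operand is 0)
((y → z) → ¬(¬z ∧ (y → ¬z))): 0.64 ≤ 1, so result = 1
¬z: Gödel ¬ of 0.64 = 0 (operand ≠ 0)
(x ∧ x) = min(0.2, 0.2) = 0.2
((x ∧ x) → y): 0.2 ≤ 0.92, so result = 1
¬x: Gödel ¬ of 0.2 = 0 (operand ≠ 0)
(((x ∧ x) → y) ∨ ¬x) = max(1, 0) = 1
(¬z → (((x ∧ x) → y) ∨ ¬x)): 0 ≤ 1, so result = 1
((¬z → (((x ∧ x) → y) ∨ ¬x)) → y): 1 > 0.92, so result = 0.92
(((y → z) → ¬(¬z ∧ (y → ¬z))) → ((¬z → (((x ∧ x) → y) ∨ ¬x)) → y)): 1 > 0.92, so result = 0.92

0.92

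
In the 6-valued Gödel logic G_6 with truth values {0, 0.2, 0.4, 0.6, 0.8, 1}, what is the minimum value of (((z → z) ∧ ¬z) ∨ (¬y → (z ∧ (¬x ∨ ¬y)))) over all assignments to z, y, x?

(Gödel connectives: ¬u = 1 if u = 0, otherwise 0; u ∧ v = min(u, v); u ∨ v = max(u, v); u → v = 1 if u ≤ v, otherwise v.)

The minimum is attained at z = 0.2, y = 0, x = 0:
  (z → z): 0.2 ≤ 0.2, so result = 1
  ¬z: Gödel ¬ of 0.2 = 0 (operand ≠ 0)
  ((z → z) ∧ ¬z) = min(1, 0) = 0
  ¬y: Gödel ¬ of 0 = 1 (operand is 0)
  ¬x: Gödel ¬ of 0 = 1 (operand is 0)
  ¬y: Gödel ¬ of 0 = 1 (operand is 0)
  (¬x ∨ ¬y) = max(1, 1) = 1
  (z ∧ (¬x ∨ ¬y)) = min(0.2, 1) = 0.2
  (¬y → (z ∧ (¬x ∨ ¬y))): 1 > 0.2, so result = 0.2
  (((z → z) ∧ ¬z) ∨ (¬y → (z ∧ (¬x ∨ ¬y)))) = max(0, 0.2) = 0.2
Checking all 216 assignments confirms none give a value below 0.20.

0.20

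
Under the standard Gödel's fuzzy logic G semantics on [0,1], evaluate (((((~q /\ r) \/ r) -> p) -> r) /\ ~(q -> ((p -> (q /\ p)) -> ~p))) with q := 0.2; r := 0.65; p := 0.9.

~q: Gödel ¬ of 0.2 = 0 (operand ≠ 0)
(~q /\ r) = min(0, 0.65) = 0
((~q /\ r) \/ r) = max(0, 0.65) = 0.65
(((~q /\ r) \/ r) -> p): 0.65 ≤ 0.9, so result = 1
((((~q /\ r) \/ r) -> p) -> r): 1 > 0.65, so result = 0.65
(q /\ p) = min(0.2, 0.9) = 0.2
(p -> (q /\ p)): 0.9 > 0.2, so result = 0.2
~p: Gödel ¬ of 0.9 = 0 (operand ≠ 0)
((p -> (q /\ p)) -> ~p): 0.2 > 0, so result = 0
(q -> ((p -> (q /\ p)) -> ~p)): 0.2 > 0, so result = 0
~(q -> ((p -> (q /\ p)) -> ~p)): Gödel ¬ of 0 = 1 (operand is 0)
(((((~q /\ r) \/ r) -> p) -> r) /\ ~(q -> ((p -> (q /\ p)) -> ~p))) = min(0.65, 1) = 0.65

0.65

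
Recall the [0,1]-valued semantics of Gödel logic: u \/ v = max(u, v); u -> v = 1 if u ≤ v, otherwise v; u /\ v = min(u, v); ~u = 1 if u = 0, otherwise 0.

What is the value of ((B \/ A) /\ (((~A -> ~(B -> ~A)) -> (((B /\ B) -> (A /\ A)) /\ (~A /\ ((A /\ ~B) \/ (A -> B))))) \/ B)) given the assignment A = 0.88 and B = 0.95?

0.95

(B \/ A) = max(0.95, 0.88) = 0.95
~A: Gödel ¬ of 0.88 = 0 (operand ≠ 0)
~A: Gödel ¬ of 0.88 = 0 (operand ≠ 0)
(B -> ~A): 0.95 > 0, so result = 0
~(B -> ~A): Gödel ¬ of 0 = 1 (operand is 0)
(~A -> ~(B -> ~A)): 0 ≤ 1, so result = 1
(B /\ B) = min(0.95, 0.95) = 0.95
(A /\ A) = min(0.88, 0.88) = 0.88
((B /\ B) -> (A /\ A)): 0.95 > 0.88, so result = 0.88
~A: Gödel ¬ of 0.88 = 0 (operand ≠ 0)
~B: Gödel ¬ of 0.95 = 0 (operand ≠ 0)
(A /\ ~B) = min(0.88, 0) = 0
(A -> B): 0.88 ≤ 0.95, so result = 1
((A /\ ~B) \/ (A -> B)) = max(0, 1) = 1
(~A /\ ((A /\ ~B) \/ (A -> B))) = min(0, 1) = 0
(((B /\ B) -> (A /\ A)) /\ (~A /\ ((A /\ ~B) \/ (A -> B)))) = min(0.88, 0) = 0
((~A -> ~(B -> ~A)) -> (((B /\ B) -> (A /\ A)) /\ (~A /\ ((A /\ ~B) \/ (A -> B))))): 1 > 0, so result = 0
(((~A -> ~(B -> ~A)) -> (((B /\ B) -> (A /\ A)) /\ (~A /\ ((A /\ ~B) \/ (A -> B))))) \/ B) = max(0, 0.95) = 0.95
((B \/ A) /\ (((~A -> ~(B -> ~A)) -> (((B /\ B) -> (A /\ A)) /\ (~A /\ ((A /\ ~B) \/ (A -> B))))) \/ B)) = min(0.95, 0.95) = 0.95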